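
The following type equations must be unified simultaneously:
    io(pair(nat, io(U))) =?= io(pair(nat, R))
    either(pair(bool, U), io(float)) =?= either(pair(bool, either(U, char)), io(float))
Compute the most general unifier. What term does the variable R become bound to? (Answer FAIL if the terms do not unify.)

FAIL

Decompose io/1: pair(nat, io(U)) =?= pair(nat, R).
Decompose pair/2: nat =?= nat,  io(U) =?= R.
Delete trivial equation nat =?= nat.
Bind R := io(U); no other remaining equation mentions R.
Decompose either/2: pair(bool, U) =?= pair(bool, either(U, char)),  io(float) =?= io(float).
Decompose pair/2: bool =?= bool,  U =?= either(U, char).
Delete trivial equation bool =?= bool.
Occurs check fails: U occurs in either(U, char); the equation U =?= either(U, char) has no finite solution.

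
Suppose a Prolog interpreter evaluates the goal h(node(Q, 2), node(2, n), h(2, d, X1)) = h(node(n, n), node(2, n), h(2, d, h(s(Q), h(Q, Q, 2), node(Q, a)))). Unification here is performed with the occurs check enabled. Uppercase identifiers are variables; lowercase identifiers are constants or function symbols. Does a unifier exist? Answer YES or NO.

Decompose h/3: node(Q, 2) = node(n, n),  node(2, n) = node(2, n),  h(2, d, X1) = h(2, d, h(s(Q), h(Q, Q, 2), node(Q, a))).
Decompose node/2: Q = n,  2 = n.
Bind Q := n; substituting into the one remaining equation that mentions Q gives: h(2, d, X1) = h(2, d, h(s(n), h(n, n, 2), node(n, a))).
Clash: constants 2 and n differ; no unifier exists.

NO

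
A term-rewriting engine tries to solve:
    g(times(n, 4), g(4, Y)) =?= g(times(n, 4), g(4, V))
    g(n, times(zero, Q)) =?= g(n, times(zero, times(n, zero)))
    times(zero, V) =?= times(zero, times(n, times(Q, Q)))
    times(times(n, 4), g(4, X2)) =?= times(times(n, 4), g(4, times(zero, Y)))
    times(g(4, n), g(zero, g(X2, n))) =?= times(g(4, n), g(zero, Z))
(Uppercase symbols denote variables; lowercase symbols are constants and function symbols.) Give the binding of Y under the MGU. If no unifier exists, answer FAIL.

Decompose g/2: times(n, 4) =?= times(n, 4),  g(4, Y) =?= g(4, V).
Delete trivial equation times(n, 4) =?= times(n, 4).
Decompose g/2: 4 =?= 4,  Y =?= V.
Delete trivial equation 4 =?= 4.
Bind Y := V; substituting into the one remaining equation that mentions Y gives: times(times(n, 4), g(4, X2)) =?= times(times(n, 4), g(4, times(zero, V))).
Decompose g/2: n =?= n,  times(zero, Q) =?= times(zero, times(n, zero)).
Delete trivial equation n =?= n.
Decompose times/2: zero =?= zero,  Q =?= times(n, zero).
Delete trivial equation zero =?= zero.
Bind Q := times(n, zero); substituting into the one remaining equation that mentions Q gives: times(zero, V) =?= times(zero, times(n, times(times(n, zero), times(n, zero)))).
Decompose times/2: zero =?= zero,  V =?= times(n, times(times(n, zero), times(n, zero))).
Delete trivial equation zero =?= zero.
Bind V := times(n, times(times(n, zero), times(n, zero))); substituting into the one remaining equation that mentions V gives: times(times(n, 4), g(4, X2)) =?= times(times(n, 4), g(4, times(zero, times(n, times(times(n, zero), times(n, zero)))))). Substituting into the earlier binding gives Y := times(n, times(times(n, zero), times(n, zero))).
Decompose times/2: times(n, 4) =?= times(n, 4),  g(4, X2) =?= g(4, times(zero, times(n, times(times(n, zero), times(n, zero))))).
Delete trivial equation times(n, 4) =?= times(n, 4).
Decompose g/2: 4 =?= 4,  X2 =?= times(zero, times(n, times(times(n, zero), times(n, zero)))).
Delete trivial equation 4 =?= 4.
Bind X2 := times(zero, times(n, times(times(n, zero), times(n, zero)))); substituting into the remaining equation gives: times(g(4, n), g(zero, g(times(zero, times(n, times(times(n, zero), times(n, zero)))), n))) =?= times(g(4, n), g(zero, Z)).
Decompose times/2: g(4, n) =?= g(4, n),  g(zero, g(times(zero, times(n, times(times(n, zero), times(n, zero)))), n)) =?= g(zero, Z).
Delete trivial equation g(4, n) =?= g(4, n).
Decompose g/2: zero =?= zero,  g(times(zero, times(n, times(times(n, zero), times(n, zero)))), n) =?= Z.
Delete trivial equation zero =?= zero.
Bind Z := g(times(zero, times(n, times(times(n, zero), times(n, zero)))), n).
MGU = { Y ↦ times(n, times(times(n, zero), times(n, zero))), Q ↦ times(n, zero), V ↦ times(n, times(times(n, zero), times(n, zero))), X2 ↦ times(zero, times(n, times(times(n, zero), times(n, zero)))), Z ↦ g(times(zero, times(n, times(times(n, zero), times(n, zero)))), n) }, so Y ↦ times(n, times(times(n, zero), times(n, zero))).

times(n, times(times(n, zero), times(n, zero)))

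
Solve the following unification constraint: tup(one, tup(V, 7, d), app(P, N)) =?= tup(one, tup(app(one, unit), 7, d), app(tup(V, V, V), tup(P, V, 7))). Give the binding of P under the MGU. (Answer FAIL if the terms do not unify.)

Decompose tup/3: one =?= one,  tup(V, 7, d) =?= tup(app(one, unit), 7, d),  app(P, N) =?= app(tup(V, V, V), tup(P, V, 7)).
Delete trivial equation one =?= one.
Decompose tup/3: V =?= app(one, unit),  7 =?= 7,  d =?= d.
Bind V := app(one, unit); substituting into the one remaining equation that mentions V gives: app(P, N) =?= app(tup(app(one, unit), app(one, unit), app(one, unit)), tup(P, app(one, unit), 7)).
Delete trivial equation 7 =?= 7.
Delete trivial equation d =?= d.
Decompose app/2: P =?= tup(app(one, unit), app(one, unit), app(one, unit)),  N =?= tup(P, app(one, unit), 7).
Bind P := tup(app(one, unit), app(one, unit), app(one, unit)); substituting into the remaining equation gives: N =?= tup(tup(app(one, unit), app(one, unit), app(one, unit)), app(one, unit), 7).
Bind N := tup(tup(app(one, unit), app(one, unit), app(one, unit)), app(one, unit), 7).
MGU = { V -> app(one, unit), P -> tup(app(one, unit), app(one, unit), app(one, unit)), N -> tup(tup(app(one, unit), app(one, unit), app(one, unit)), app(one, unit), 7) }, so P -> tup(app(one, unit), app(one, unit), app(one, unit)).

tup(app(one, unit), app(one, unit), app(one, unit))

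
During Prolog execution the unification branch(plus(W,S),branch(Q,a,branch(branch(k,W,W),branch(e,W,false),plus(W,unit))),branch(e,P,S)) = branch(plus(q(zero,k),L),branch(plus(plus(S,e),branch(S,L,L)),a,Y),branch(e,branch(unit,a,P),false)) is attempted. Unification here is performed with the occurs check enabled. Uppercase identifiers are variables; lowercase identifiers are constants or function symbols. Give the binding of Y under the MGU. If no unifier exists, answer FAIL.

Decompose branch/3: plus(W,S) = plus(q(zero,k),L),  branch(Q,a,branch(branch(k,W,W),branch(e,W,false),plus(W,unit))) = branch(plus(plus(S,e),branch(S,L,L)),a,Y),  branch(e,P,S) = branch(e,branch(unit,a,P),false).
Decompose plus/2: W = q(zero,k),  S = L.
Bind W := q(zero,k); substituting into the one remaining equation that mentions W gives: branch(Q,a,branch(branch(k,q(zero,k),q(zero,k)),branch(e,q(zero,k),false),plus(q(zero,k),unit))) = branch(plus(plus(S,e),branch(S,L,L)),a,Y).
Bind S := L; substituting into the remaining equations gives: branch(Q,a,branch(branch(k,q(zero,k),q(zero,k)),branch(e,q(zero,k),false),plus(q(zero,k),unit))) = branch(plus(plus(L,e),branch(L,L,L)),a,Y),  branch(e,P,L) = branch(e,branch(unit,a,P),false).
Decompose branch/3: Q = plus(plus(L,e),branch(L,L,L)),  a = a,  branch(branch(k,q(zero,k),q(zero,k)),branch(e,q(zero,k),false),plus(q(zero,k),unit)) = Y.
Bind Q := plus(plus(L,e),branch(L,L,L)); no other remaining equation mentions Q.
Delete trivial equation a = a.
Bind Y := branch(branch(k,q(zero,k),q(zero,k)),branch(e,q(zero,k),false),plus(q(zero,k),unit)); no other remaining equation mentions Y.
Decompose branch/3: e = e,  P = branch(unit,a,P),  L = false.
Delete trivial equation e = e.
Occurs check fails: P occurs in branch(unit,a,P); the equation P = branch(unit,a,P) has no finite solution.

FAIL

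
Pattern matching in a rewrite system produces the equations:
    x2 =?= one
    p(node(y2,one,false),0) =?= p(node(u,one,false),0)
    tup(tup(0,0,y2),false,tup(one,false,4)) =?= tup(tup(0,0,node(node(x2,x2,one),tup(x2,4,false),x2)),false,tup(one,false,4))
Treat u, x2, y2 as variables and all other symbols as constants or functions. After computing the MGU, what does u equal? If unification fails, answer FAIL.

node(node(one,one,one),tup(one,4,false),one)

Bind x2 := one; substituting into the one remaining equation that mentions x2 gives: tup(tup(0,0,y2),false,tup(one,false,4)) =?= tup(tup(0,0,node(node(one,one,one),tup(one,4,false),one)),false,tup(one,false,4)).
Decompose p/2: node(y2,one,false) =?= node(u,one,false),  0 =?= 0.
Decompose node/3: y2 =?= u,  one =?= one,  false =?= false.
Bind y2 := u; substituting into the one remaining equation that mentions y2 gives: tup(tup(0,0,u),false,tup(one,false,4)) =?= tup(tup(0,0,node(node(one,one,one),tup(one,4,false),one)),false,tup(one,false,4)).
Delete trivial equation one =?= one.
Delete trivial equation false =?= false.
Delete trivial equation 0 =?= 0.
Decompose tup/3: tup(0,0,u) =?= tup(0,0,node(node(one,one,one),tup(one,4,false),one)),  false =?= false,  tup(one,false,4) =?= tup(one,false,4).
Decompose tup/3: 0 =?= 0,  0 =?= 0,  u =?= node(node(one,one,one),tup(one,4,false),one).
Delete trivial equation 0 =?= 0.
Delete trivial equation 0 =?= 0.
Bind u := node(node(one,one,one),tup(one,4,false),one); no other remaining equation mentions u. Substituting into the earlier binding gives y2 := node(node(one,one,one),tup(one,4,false),one).
Delete trivial equation false =?= false.
Delete trivial equation tup(one,false,4) =?= tup(one,false,4).
MGU = { x2 := one, y2 := node(node(one,one,one),tup(one,4,false),one), u := node(node(one,one,one),tup(one,4,false),one) }, so u := node(node(one,one,one),tup(one,4,false),one).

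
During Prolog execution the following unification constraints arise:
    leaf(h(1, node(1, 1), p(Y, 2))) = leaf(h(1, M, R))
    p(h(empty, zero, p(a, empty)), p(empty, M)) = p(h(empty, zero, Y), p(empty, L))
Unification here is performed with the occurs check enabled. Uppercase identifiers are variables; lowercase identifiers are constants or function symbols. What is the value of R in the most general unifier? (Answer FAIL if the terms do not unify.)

Decompose leaf/1: h(1, node(1, 1), p(Y, 2)) = h(1, M, R).
Decompose h/3: 1 = 1,  node(1, 1) = M,  p(Y, 2) = R.
Delete trivial equation 1 = 1.
Bind M := node(1, 1); substituting into the one remaining equation that mentions M gives: p(h(empty, zero, p(a, empty)), p(empty, node(1, 1))) = p(h(empty, zero, Y), p(empty, L)).
Bind R := p(Y, 2); no other remaining equation mentions R.
Decompose p/2: h(empty, zero, p(a, empty)) = h(empty, zero, Y),  p(empty, node(1, 1)) = p(empty, L).
Decompose h/3: empty = empty,  zero = zero,  p(a, empty) = Y.
Delete trivial equation empty = empty.
Delete trivial equation zero = zero.
Bind Y := p(a, empty); no other remaining equation mentions Y. Substituting into the earlier binding gives R := p(p(a, empty), 2).
Decompose p/2: empty = empty,  node(1, 1) = L.
Delete trivial equation empty = empty.
Bind L := node(1, 1).
MGU = { M -> node(1, 1), R -> p(p(a, empty), 2), Y -> p(a, empty), L -> node(1, 1) }, so R -> p(p(a, empty), 2).

p(p(a, empty), 2)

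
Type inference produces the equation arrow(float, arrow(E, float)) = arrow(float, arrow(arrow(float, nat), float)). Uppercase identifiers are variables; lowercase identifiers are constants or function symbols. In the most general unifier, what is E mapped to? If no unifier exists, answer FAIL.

Decompose arrow/2: float = float,  arrow(E, float) = arrow(arrow(float, nat), float).
Delete trivial equation float = float.
Decompose arrow/2: E = arrow(float, nat),  float = float.
Bind E := arrow(float, nat); no other remaining equation mentions E.
Delete trivial equation float = float.
MGU = { E ↦ arrow(float, nat) }, so E ↦ arrow(float, nat).

arrow(float, nat)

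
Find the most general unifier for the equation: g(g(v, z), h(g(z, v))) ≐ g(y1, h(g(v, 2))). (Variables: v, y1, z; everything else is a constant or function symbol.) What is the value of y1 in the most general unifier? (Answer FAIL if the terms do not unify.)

Decompose g/2: g(v, z) ≐ y1,  h(g(z, v)) ≐ h(g(v, 2)).
Bind y1 := g(v, z); no other remaining equation mentions y1.
Decompose h/1: g(z, v) ≐ g(v, 2).
Decompose g/2: z ≐ v,  v ≐ 2.
Bind z := v; no other remaining equation mentions z. Substituting into the earlier binding gives y1 := g(v, v).
Bind v := 2. Substituting into the earlier bindings gives y1 := g(2, 2), z := 2.
MGU = { y1 := g(2, 2), z := 2, v := 2 }, so y1 := g(2, 2).

g(2, 2)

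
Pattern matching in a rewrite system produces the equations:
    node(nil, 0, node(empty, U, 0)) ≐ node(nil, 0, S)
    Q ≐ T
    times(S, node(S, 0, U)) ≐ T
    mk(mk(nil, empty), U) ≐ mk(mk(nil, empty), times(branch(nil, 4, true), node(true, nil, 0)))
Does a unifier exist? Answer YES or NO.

YES

Decompose node/3: nil ≐ nil,  0 ≐ 0,  node(empty, U, 0) ≐ S.
Delete trivial equation nil ≐ nil.
Delete trivial equation 0 ≐ 0.
Bind S := node(empty, U, 0); substituting into the one remaining equation that mentions S gives: times(node(empty, U, 0), node(node(empty, U, 0), 0, U)) ≐ T.
Bind Q := T; no other remaining equation mentions Q.
Bind T := times(node(empty, U, 0), node(node(empty, U, 0), 0, U)); no other remaining equation mentions T. Substituting into the earlier binding gives Q := times(node(empty, U, 0), node(node(empty, U, 0), 0, U)).
Decompose mk/2: mk(nil, empty) ≐ mk(nil, empty),  U ≐ times(branch(nil, 4, true), node(true, nil, 0)).
Delete trivial equation mk(nil, empty) ≐ mk(nil, empty).
Bind U := times(branch(nil, 4, true), node(true, nil, 0)). Substituting into the earlier bindings gives S := node(empty, times(branch(nil, 4, true), node(true, nil, 0)), 0), Q := times(node(empty, times(branch(nil, 4, true), node(true, nil, 0)), 0), node(node(empty, times(branch(nil, 4, true), node(true, nil, 0)), 0), 0, times(branch(nil, 4, true), node(true, nil, 0)))), T := times(node(empty, times(branch(nil, 4, true), node(true, nil, 0)), 0), node(node(empty, times(branch(nil, 4, true), node(true, nil, 0)), 0), 0, times(branch(nil, 4, true), node(true, nil, 0)))).
No equations remain and no clash or occurs-check failure arose, so a unifier exists.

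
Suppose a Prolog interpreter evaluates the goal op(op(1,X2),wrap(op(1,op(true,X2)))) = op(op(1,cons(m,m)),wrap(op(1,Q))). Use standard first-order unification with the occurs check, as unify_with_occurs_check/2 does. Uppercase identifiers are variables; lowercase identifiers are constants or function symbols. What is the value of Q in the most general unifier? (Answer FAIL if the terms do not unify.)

op(true,cons(m,m))

Decompose op/2: op(1,X2) = op(1,cons(m,m)),  wrap(op(1,op(true,X2))) = wrap(op(1,Q)).
Decompose op/2: 1 = 1,  X2 = cons(m,m).
Delete trivial equation 1 = 1.
Bind X2 := cons(m,m); substituting into the remaining equation gives: wrap(op(1,op(true,cons(m,m)))) = wrap(op(1,Q)).
Decompose wrap/1: op(1,op(true,cons(m,m))) = op(1,Q).
Decompose op/2: 1 = 1,  op(true,cons(m,m)) = Q.
Delete trivial equation 1 = 1.
Bind Q := op(true,cons(m,m)).
MGU = { X2 -> cons(m,m), Q -> op(true,cons(m,m)) }, so Q -> op(true,cons(m,m)).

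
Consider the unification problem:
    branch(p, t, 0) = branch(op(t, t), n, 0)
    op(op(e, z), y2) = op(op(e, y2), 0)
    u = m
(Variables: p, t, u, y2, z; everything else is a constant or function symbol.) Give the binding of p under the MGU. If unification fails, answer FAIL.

Decompose branch/3: p = op(t, t),  t = n,  0 = 0.
Bind p := op(t, t); no other remaining equation mentions p.
Bind t := n; no other remaining equation mentions t. Substituting into the earlier binding gives p := op(n, n).
Delete trivial equation 0 = 0.
Decompose op/2: op(e, z) = op(e, y2),  y2 = 0.
Decompose op/2: e = e,  z = y2.
Delete trivial equation e = e.
Bind z := y2; no other remaining equation mentions z.
Bind y2 := 0; no other remaining equation mentions y2. Substituting into the earlier binding gives z := 0.
Bind u := m.
MGU = { p := op(n, n), t := n, z := 0, y2 := 0, u := m }, so p := op(n, n).

op(n, n)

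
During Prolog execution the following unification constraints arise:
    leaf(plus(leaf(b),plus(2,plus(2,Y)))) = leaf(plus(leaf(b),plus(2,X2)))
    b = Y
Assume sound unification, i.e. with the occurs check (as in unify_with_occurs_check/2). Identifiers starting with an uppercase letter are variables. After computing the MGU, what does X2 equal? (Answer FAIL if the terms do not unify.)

plus(2,b)

Decompose leaf/1: plus(leaf(b),plus(2,plus(2,Y))) = plus(leaf(b),plus(2,X2)).
Decompose plus/2: leaf(b) = leaf(b),  plus(2,plus(2,Y)) = plus(2,X2).
Delete trivial equation leaf(b) = leaf(b).
Decompose plus/2: 2 = 2,  plus(2,Y) = X2.
Delete trivial equation 2 = 2.
Bind X2 := plus(2,Y); no other remaining equation mentions X2.
Bind Y := b. Substituting into the earlier binding gives X2 := plus(2,b).
MGU = { X2 -> plus(2,b), Y -> b }, so X2 -> plus(2,b).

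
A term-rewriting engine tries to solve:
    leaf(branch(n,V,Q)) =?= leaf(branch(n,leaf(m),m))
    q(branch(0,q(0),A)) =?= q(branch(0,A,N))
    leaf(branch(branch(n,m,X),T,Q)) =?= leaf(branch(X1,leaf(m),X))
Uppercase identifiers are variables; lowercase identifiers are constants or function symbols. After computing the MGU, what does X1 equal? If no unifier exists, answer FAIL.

branch(n,m,m)

Decompose leaf/1: branch(n,V,Q) =?= branch(n,leaf(m),m).
Decompose branch/3: n =?= n,  V =?= leaf(m),  Q =?= m.
Delete trivial equation n =?= n.
Bind V := leaf(m); no other remaining equation mentions V.
Bind Q := m; substituting into the one remaining equation that mentions Q gives: leaf(branch(branch(n,m,X),T,m)) =?= leaf(branch(X1,leaf(m),X)).
Decompose q/1: branch(0,q(0),A) =?= branch(0,A,N).
Decompose branch/3: 0 =?= 0,  q(0) =?= A,  A =?= N.
Delete trivial equation 0 =?= 0.
Bind A := q(0); substituting into the one remaining equation that mentions A gives: q(0) =?= N.
Bind N := q(0); no other remaining equation mentions N.
Decompose leaf/1: branch(branch(n,m,X),T,m) =?= branch(X1,leaf(m),X).
Decompose branch/3: branch(n,m,X) =?= X1,  T =?= leaf(m),  m =?= X.
Bind X1 := branch(n,m,X); no other remaining equation mentions X1.
Bind T := leaf(m); no other remaining equation mentions T.
Bind X := m. Substituting into the earlier binding gives X1 := branch(n,m,m).
MGU = { V -> leaf(m), Q -> m, A -> q(0), N -> q(0), X1 -> branch(n,m,m), T -> leaf(m), X -> m }, so X1 -> branch(n,m,m).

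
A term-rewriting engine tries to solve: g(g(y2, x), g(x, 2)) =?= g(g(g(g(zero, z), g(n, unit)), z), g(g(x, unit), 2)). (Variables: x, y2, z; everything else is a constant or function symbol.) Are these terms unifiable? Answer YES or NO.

Decompose g/2: g(y2, x) =?= g(g(g(zero, z), g(n, unit)), z),  g(x, 2) =?= g(g(x, unit), 2).
Decompose g/2: y2 =?= g(g(zero, z), g(n, unit)),  x =?= z.
Bind y2 := g(g(zero, z), g(n, unit)); no other remaining equation mentions y2.
Bind x := z; substituting into the remaining equation gives: g(z, 2) =?= g(g(z, unit), 2).
Decompose g/2: z =?= g(z, unit),  2 =?= 2.
Occurs check fails: z occurs in g(z, unit); the equation z =?= g(z, unit) has no finite solution.

NO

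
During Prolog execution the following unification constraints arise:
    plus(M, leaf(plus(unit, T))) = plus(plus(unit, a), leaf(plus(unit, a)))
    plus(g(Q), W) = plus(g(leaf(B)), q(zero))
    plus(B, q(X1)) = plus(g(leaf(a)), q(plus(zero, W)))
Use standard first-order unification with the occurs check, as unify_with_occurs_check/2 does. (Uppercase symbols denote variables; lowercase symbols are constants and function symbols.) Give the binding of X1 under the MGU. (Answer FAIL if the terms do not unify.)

Decompose plus/2: M = plus(unit, a),  leaf(plus(unit, T)) = leaf(plus(unit, a)).
Bind M := plus(unit, a); no other remaining equation mentions M.
Decompose leaf/1: plus(unit, T) = plus(unit, a).
Decompose plus/2: unit = unit,  T = a.
Delete trivial equation unit = unit.
Bind T := a; no other remaining equation mentions T.
Decompose plus/2: g(Q) = g(leaf(B)),  W = q(zero).
Decompose g/1: Q = leaf(B).
Bind Q := leaf(B); no other remaining equation mentions Q.
Bind W := q(zero); substituting into the remaining equation gives: plus(B, q(X1)) = plus(g(leaf(a)), q(plus(zero, q(zero)))).
Decompose plus/2: B = g(leaf(a)),  q(X1) = q(plus(zero, q(zero))).
Bind B := g(leaf(a)); no other remaining equation mentions B. Substituting into the earlier binding gives Q := leaf(g(leaf(a))).
Decompose q/1: X1 = plus(zero, q(zero)).
Bind X1 := plus(zero, q(zero)).
MGU = { M ↦ plus(unit, a), T ↦ a, Q ↦ leaf(g(leaf(a))), W ↦ q(zero), B ↦ g(leaf(a)), X1 ↦ plus(zero, q(zero)) }, so X1 ↦ plus(zero, q(zero)).

plus(zero, q(zero))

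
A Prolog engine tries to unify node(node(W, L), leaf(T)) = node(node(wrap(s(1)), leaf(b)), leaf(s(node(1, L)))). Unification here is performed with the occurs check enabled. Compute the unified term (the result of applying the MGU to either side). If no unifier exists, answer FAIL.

node(node(wrap(s(1)), leaf(b)), leaf(s(node(1, leaf(b)))))

Decompose node/2: node(W, L) = node(wrap(s(1)), leaf(b)),  leaf(T) = leaf(s(node(1, L))).
Decompose node/2: W = wrap(s(1)),  L = leaf(b).
Bind W := wrap(s(1)); no other remaining equation mentions W.
Bind L := leaf(b); substituting into the remaining equation gives: leaf(T) = leaf(s(node(1, leaf(b)))).
Decompose leaf/1: T = s(node(1, leaf(b))).
Bind T := s(node(1, leaf(b))).
Applying the MGU to either side gives node(node(wrap(s(1)), leaf(b)), leaf(s(node(1, leaf(b))))).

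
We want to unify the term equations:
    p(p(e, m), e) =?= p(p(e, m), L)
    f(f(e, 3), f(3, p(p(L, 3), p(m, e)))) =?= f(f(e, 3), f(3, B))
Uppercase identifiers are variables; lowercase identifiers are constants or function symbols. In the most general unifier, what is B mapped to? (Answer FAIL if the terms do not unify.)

p(p(e, 3), p(m, e))

Decompose p/2: p(e, m) =?= p(e, m),  e =?= L.
Delete trivial equation p(e, m) =?= p(e, m).
Bind L := e; substituting into the remaining equation gives: f(f(e, 3), f(3, p(p(e, 3), p(m, e)))) =?= f(f(e, 3), f(3, B)).
Decompose f/2: f(e, 3) =?= f(e, 3),  f(3, p(p(e, 3), p(m, e))) =?= f(3, B).
Delete trivial equation f(e, 3) =?= f(e, 3).
Decompose f/2: 3 =?= 3,  p(p(e, 3), p(m, e)) =?= B.
Delete trivial equation 3 =?= 3.
Bind B := p(p(e, 3), p(m, e)).
MGU = { L -> e, B -> p(p(e, 3), p(m, e)) }, so B -> p(p(e, 3), p(m, e)).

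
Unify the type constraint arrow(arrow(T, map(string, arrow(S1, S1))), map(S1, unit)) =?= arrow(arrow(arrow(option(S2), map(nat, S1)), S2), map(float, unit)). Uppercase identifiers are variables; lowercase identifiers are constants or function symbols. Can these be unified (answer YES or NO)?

Decompose arrow/2: arrow(T, map(string, arrow(S1, S1))) =?= arrow(arrow(option(S2), map(nat, S1)), S2),  map(S1, unit) =?= map(float, unit).
Decompose arrow/2: T =?= arrow(option(S2), map(nat, S1)),  map(string, arrow(S1, S1)) =?= S2.
Bind T := arrow(option(S2), map(nat, S1)); no other remaining equation mentions T.
Bind S2 := map(string, arrow(S1, S1)); no other remaining equation mentions S2. Substituting into the earlier binding gives T := arrow(option(map(string, arrow(S1, S1))), map(nat, S1)).
Decompose map/2: S1 =?= float,  unit =?= unit.
Bind S1 := float; no other remaining equation mentions S1. Substituting into the earlier bindings gives T := arrow(option(map(string, arrow(float, float))), map(nat, float)), S2 := map(string, arrow(float, float)).
Delete trivial equation unit =?= unit.
No equations remain and no clash or occurs-check failure arose, so a unifier exists.

YES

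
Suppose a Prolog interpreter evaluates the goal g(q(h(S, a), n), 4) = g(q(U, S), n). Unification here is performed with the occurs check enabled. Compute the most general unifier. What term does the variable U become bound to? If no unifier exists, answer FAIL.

FAIL

Decompose g/2: q(h(S, a), n) = q(U, S),  4 = n.
Decompose q/2: h(S, a) = U,  n = S.
Bind U := h(S, a); no other remaining equation mentions U.
Bind S := n; no other remaining equation mentions S. Substituting into the earlier binding gives U := h(n, a).
Clash: constants 4 and n differ; no unifier exists.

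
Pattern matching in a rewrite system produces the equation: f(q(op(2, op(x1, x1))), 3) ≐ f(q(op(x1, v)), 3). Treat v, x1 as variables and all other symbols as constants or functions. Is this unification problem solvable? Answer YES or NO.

YES

Decompose f/2: q(op(2, op(x1, x1))) ≐ q(op(x1, v)),  3 ≐ 3.
Decompose q/1: op(2, op(x1, x1)) ≐ op(x1, v).
Decompose op/2: 2 ≐ x1,  op(x1, x1) ≐ v.
Bind x1 := 2; substituting into the one remaining equation that mentions x1 gives: op(2, 2) ≐ v.
Bind v := op(2, 2); no other remaining equation mentions v.
Delete trivial equation 3 ≐ 3.
No equations remain and no clash or occurs-check failure arose, so a unifier exists.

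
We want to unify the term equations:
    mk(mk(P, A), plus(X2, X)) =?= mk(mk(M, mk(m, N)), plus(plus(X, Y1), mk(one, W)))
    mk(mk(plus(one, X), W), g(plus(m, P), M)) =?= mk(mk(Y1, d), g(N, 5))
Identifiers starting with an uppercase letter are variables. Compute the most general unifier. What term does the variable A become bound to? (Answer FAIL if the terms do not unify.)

mk(m, plus(m, 5))

Decompose mk/2: mk(P, A) =?= mk(M, mk(m, N)),  plus(X2, X) =?= plus(plus(X, Y1), mk(one, W)).
Decompose mk/2: P =?= M,  A =?= mk(m, N).
Bind P := M; substituting into the one remaining equation that mentions P gives: mk(mk(plus(one, X), W), g(plus(m, M), M)) =?= mk(mk(Y1, d), g(N, 5)).
Bind A := mk(m, N); no other remaining equation mentions A.
Decompose plus/2: X2 =?= plus(X, Y1),  X =?= mk(one, W).
Bind X2 := plus(X, Y1); no other remaining equation mentions X2.
Bind X := mk(one, W); substituting into the remaining equation gives: mk(mk(plus(one, mk(one, W)), W), g(plus(m, M), M)) =?= mk(mk(Y1, d), g(N, 5)). Substituting into the earlier binding gives X2 := plus(mk(one, W), Y1).
Decompose mk/2: mk(plus(one, mk(one, W)), W) =?= mk(Y1, d),  g(plus(m, M), M) =?= g(N, 5).
Decompose mk/2: plus(one, mk(one, W)) =?= Y1,  W =?= d.
Bind Y1 := plus(one, mk(one, W)); no other remaining equation mentions Y1. Substituting into the earlier binding gives X2 := plus(mk(one, W), plus(one, mk(one, W))).
Bind W := d; no other remaining equation mentions W. Substituting into the earlier bindings gives X2 := plus(mk(one, d), plus(one, mk(one, d))), X := mk(one, d), Y1 := plus(one, mk(one, d)).
Decompose g/2: plus(m, M) =?= N,  M =?= 5.
Bind N := plus(m, M); no other remaining equation mentions N. Substituting into the earlier binding gives A := mk(m, plus(m, M)).
Bind M := 5. Substituting into the earlier bindings gives P := 5, A := mk(m, plus(m, 5)), N := plus(m, 5).
MGU = { P -> 5, A -> mk(m, plus(m, 5)), X2 -> plus(mk(one, d), plus(one, mk(one, d))), X -> mk(one, d), Y1 -> plus(one, mk(one, d)), W -> d, N -> plus(m, 5), M -> 5 }, so A -> mk(m, plus(m, 5)).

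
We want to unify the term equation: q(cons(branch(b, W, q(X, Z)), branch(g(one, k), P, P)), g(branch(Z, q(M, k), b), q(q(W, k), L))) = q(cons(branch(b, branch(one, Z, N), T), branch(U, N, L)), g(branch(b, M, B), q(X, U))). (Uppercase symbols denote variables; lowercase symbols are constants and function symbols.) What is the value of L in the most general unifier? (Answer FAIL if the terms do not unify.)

FAIL

Decompose q/2: cons(branch(b, W, q(X, Z)), branch(g(one, k), P, P)) = cons(branch(b, branch(one, Z, N), T), branch(U, N, L)),  g(branch(Z, q(M, k), b), q(q(W, k), L)) = g(branch(b, M, B), q(X, U)).
Decompose cons/2: branch(b, W, q(X, Z)) = branch(b, branch(one, Z, N), T),  branch(g(one, k), P, P) = branch(U, N, L).
Decompose branch/3: b = b,  W = branch(one, Z, N),  q(X, Z) = T.
Delete trivial equation b = b.
Bind W := branch(one, Z, N); substituting into the one remaining equation that mentions W gives: g(branch(Z, q(M, k), b), q(q(branch(one, Z, N), k), L)) = g(branch(b, M, B), q(X, U)).
Bind T := q(X, Z); no other remaining equation mentions T.
Decompose branch/3: g(one, k) = U,  P = N,  P = L.
Bind U := g(one, k); substituting into the one remaining equation that mentions U gives: g(branch(Z, q(M, k), b), q(q(branch(one, Z, N), k), L)) = g(branch(b, M, B), q(X, g(one, k))).
Bind P := N; substituting into the one remaining equation that mentions P gives: N = L.
Bind N := L; substituting into the remaining equation gives: g(branch(Z, q(M, k), b), q(q(branch(one, Z, L), k), L)) = g(branch(b, M, B), q(X, g(one, k))). Substituting into the earlier bindings gives W := branch(one, Z, L), P := L.
Decompose g/2: branch(Z, q(M, k), b) = branch(b, M, B),  q(q(branch(one, Z, L), k), L) = q(X, g(one, k)).
Decompose branch/3: Z = b,  q(M, k) = M,  b = B.
Bind Z := b; substituting into the one remaining equation that mentions Z gives: q(q(branch(one, b, L), k), L) = q(X, g(one, k)). Substituting into the earlier bindings gives W := branch(one, b, L), T := q(X, b).
Occurs check fails: M occurs in q(M, k); the equation M = q(M, k) has no finite solution.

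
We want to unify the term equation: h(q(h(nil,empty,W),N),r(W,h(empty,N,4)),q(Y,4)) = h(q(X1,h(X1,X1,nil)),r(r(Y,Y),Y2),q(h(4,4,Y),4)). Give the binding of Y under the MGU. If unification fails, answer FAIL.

FAIL

Decompose h/3: q(h(nil,empty,W),N) = q(X1,h(X1,X1,nil)),  r(W,h(empty,N,4)) = r(r(Y,Y),Y2),  q(Y,4) = q(h(4,4,Y),4).
Decompose q/2: h(nil,empty,W) = X1,  N = h(X1,X1,nil).
Bind X1 := h(nil,empty,W); substituting into the one remaining equation that mentions X1 gives: N = h(h(nil,empty,W),h(nil,empty,W),nil).
Bind N := h(h(nil,empty,W),h(nil,empty,W),nil); substituting into the one remaining equation that mentions N gives: r(W,h(empty,h(h(nil,empty,W),h(nil,empty,W),nil),4)) = r(r(Y,Y),Y2).
Decompose r/2: W = r(Y,Y),  h(empty,h(h(nil,empty,W),h(nil,empty,W),nil),4) = Y2.
Bind W := r(Y,Y); substituting into the one remaining equation that mentions W gives: h(empty,h(h(nil,empty,r(Y,Y)),h(nil,empty,r(Y,Y)),nil),4) = Y2. Substituting into the earlier bindings gives X1 := h(nil,empty,r(Y,Y)), N := h(h(nil,empty,r(Y,Y)),h(nil,empty,r(Y,Y)),nil).
Bind Y2 := h(empty,h(h(nil,empty,r(Y,Y)),h(nil,empty,r(Y,Y)),nil),4); no other remaining equation mentions Y2.
Decompose q/2: Y = h(4,4,Y),  4 = 4.
Occurs check fails: Y occurs in h(4,4,Y); the equation Y = h(4,4,Y) has no finite solution.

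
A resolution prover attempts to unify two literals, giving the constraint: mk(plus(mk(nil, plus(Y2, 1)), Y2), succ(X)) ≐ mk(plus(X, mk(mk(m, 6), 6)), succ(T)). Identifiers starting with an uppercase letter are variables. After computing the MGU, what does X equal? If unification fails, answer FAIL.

Decompose mk/2: plus(mk(nil, plus(Y2, 1)), Y2) ≐ plus(X, mk(mk(m, 6), 6)),  succ(X) ≐ succ(T).
Decompose plus/2: mk(nil, plus(Y2, 1)) ≐ X,  Y2 ≐ mk(mk(m, 6), 6).
Bind X := mk(nil, plus(Y2, 1)); substituting into the one remaining equation that mentions X gives: succ(mk(nil, plus(Y2, 1))) ≐ succ(T).
Bind Y2 := mk(mk(m, 6), 6); substituting into the remaining equation gives: succ(mk(nil, plus(mk(mk(m, 6), 6), 1))) ≐ succ(T). Substituting into the earlier binding gives X := mk(nil, plus(mk(mk(m, 6), 6), 1)).
Decompose succ/1: mk(nil, plus(mk(mk(m, 6), 6), 1)) ≐ T.
Bind T := mk(nil, plus(mk(mk(m, 6), 6), 1)).
MGU = { X -> mk(nil, plus(mk(mk(m, 6), 6), 1)), Y2 -> mk(mk(m, 6), 6), T -> mk(nil, plus(mk(mk(m, 6), 6), 1)) }, so X -> mk(nil, plus(mk(mk(m, 6), 6), 1)).

mk(nil, plus(mk(mk(m, 6), 6), 1))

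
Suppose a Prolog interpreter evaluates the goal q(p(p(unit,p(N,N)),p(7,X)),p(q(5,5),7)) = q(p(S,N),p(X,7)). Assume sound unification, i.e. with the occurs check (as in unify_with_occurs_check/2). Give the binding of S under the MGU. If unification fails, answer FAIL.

p(unit,p(p(7,q(5,5)),p(7,q(5,5))))

Decompose q/2: p(p(unit,p(N,N)),p(7,X)) = p(S,N),  p(q(5,5),7) = p(X,7).
Decompose p/2: p(unit,p(N,N)) = S,  p(7,X) = N.
Bind S := p(unit,p(N,N)); no other remaining equation mentions S.
Bind N := p(7,X); no other remaining equation mentions N. Substituting into the earlier binding gives S := p(unit,p(p(7,X),p(7,X))).
Decompose p/2: q(5,5) = X,  7 = 7.
Bind X := q(5,5); no other remaining equation mentions X. Substituting into the earlier bindings gives S := p(unit,p(p(7,q(5,5)),p(7,q(5,5)))), N := p(7,q(5,5)).
Delete trivial equation 7 = 7.
MGU = { S -> p(unit,p(p(7,q(5,5)),p(7,q(5,5)))), N -> p(7,q(5,5)), X -> q(5,5) }, so S -> p(unit,p(p(7,q(5,5)),p(7,q(5,5)))).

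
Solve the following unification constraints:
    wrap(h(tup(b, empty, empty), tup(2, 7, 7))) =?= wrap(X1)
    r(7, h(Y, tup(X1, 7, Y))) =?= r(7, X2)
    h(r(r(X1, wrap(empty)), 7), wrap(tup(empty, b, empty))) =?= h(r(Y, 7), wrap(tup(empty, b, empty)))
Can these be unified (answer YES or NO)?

YES

Decompose wrap/1: h(tup(b, empty, empty), tup(2, 7, 7)) =?= X1.
Bind X1 := h(tup(b, empty, empty), tup(2, 7, 7)); substituting into the remaining equations gives: r(7, h(Y, tup(h(tup(b, empty, empty), tup(2, 7, 7)), 7, Y))) =?= r(7, X2),  h(r(r(h(tup(b, empty, empty), tup(2, 7, 7)), wrap(empty)), 7), wrap(tup(empty, b, empty))) =?= h(r(Y, 7), wrap(tup(empty, b, empty))).
Decompose r/2: 7 =?= 7,  h(Y, tup(h(tup(b, empty, empty), tup(2, 7, 7)), 7, Y)) =?= X2.
Delete trivial equation 7 =?= 7.
Bind X2 := h(Y, tup(h(tup(b, empty, empty), tup(2, 7, 7)), 7, Y)); no other remaining equation mentions X2.
Decompose h/2: r(r(h(tup(b, empty, empty), tup(2, 7, 7)), wrap(empty)), 7) =?= r(Y, 7),  wrap(tup(empty, b, empty)) =?= wrap(tup(empty, b, empty)).
Decompose r/2: r(h(tup(b, empty, empty), tup(2, 7, 7)), wrap(empty)) =?= Y,  7 =?= 7.
Bind Y := r(h(tup(b, empty, empty), tup(2, 7, 7)), wrap(empty)); no other remaining equation mentions Y. Substituting into the earlier binding gives X2 := h(r(h(tup(b, empty, empty), tup(2, 7, 7)), wrap(empty)), tup(h(tup(b, empty, empty), tup(2, 7, 7)), 7, r(h(tup(b, empty, empty), tup(2, 7, 7)), wrap(empty)))).
Delete trivial equation 7 =?= 7.
Delete trivial equation wrap(tup(empty, b, empty)) =?= wrap(tup(empty, b, empty)).
No equations remain and no clash or occurs-check failure arose, so a unifier exists.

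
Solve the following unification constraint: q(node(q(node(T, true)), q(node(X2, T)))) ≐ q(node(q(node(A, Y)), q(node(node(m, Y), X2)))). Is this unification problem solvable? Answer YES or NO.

YES

Decompose q/1: node(q(node(T, true)), q(node(X2, T))) ≐ node(q(node(A, Y)), q(node(node(m, Y), X2))).
Decompose node/2: q(node(T, true)) ≐ q(node(A, Y)),  q(node(X2, T)) ≐ q(node(node(m, Y), X2)).
Decompose q/1: node(T, true) ≐ node(A, Y).
Decompose node/2: T ≐ A,  true ≐ Y.
Bind T := A; substituting into the one remaining equation that mentions T gives: q(node(X2, A)) ≐ q(node(node(m, Y), X2)).
Bind Y := true; substituting into the remaining equation gives: q(node(X2, A)) ≐ q(node(node(m, true), X2)).
Decompose q/1: node(X2, A) ≐ node(node(m, true), X2).
Decompose node/2: X2 ≐ node(m, true),  A ≐ X2.
Bind X2 := node(m, true); substituting into the remaining equation gives: A ≐ node(m, true).
Bind A := node(m, true). Substituting into the earlier binding gives T := node(m, true).
No equations remain and no clash or occurs-check failure arose, so a unifier exists.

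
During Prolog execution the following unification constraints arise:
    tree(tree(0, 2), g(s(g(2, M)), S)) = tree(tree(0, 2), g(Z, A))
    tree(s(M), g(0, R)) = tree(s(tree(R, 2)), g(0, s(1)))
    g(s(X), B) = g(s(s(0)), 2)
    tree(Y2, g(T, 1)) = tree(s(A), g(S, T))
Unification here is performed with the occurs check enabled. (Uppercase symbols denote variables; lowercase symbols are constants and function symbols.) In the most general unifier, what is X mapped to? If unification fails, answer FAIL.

Decompose tree/2: tree(0, 2) = tree(0, 2),  g(s(g(2, M)), S) = g(Z, A).
Delete trivial equation tree(0, 2) = tree(0, 2).
Decompose g/2: s(g(2, M)) = Z,  S = A.
Bind Z := s(g(2, M)); no other remaining equation mentions Z.
Bind S := A; substituting into the one remaining equation that mentions S gives: tree(Y2, g(T, 1)) = tree(s(A), g(A, T)).
Decompose tree/2: s(M) = s(tree(R, 2)),  g(0, R) = g(0, s(1)).
Decompose s/1: M = tree(R, 2).
Bind M := tree(R, 2); no other remaining equation mentions M. Substituting into the earlier binding gives Z := s(g(2, tree(R, 2))).
Decompose g/2: 0 = 0,  R = s(1).
Delete trivial equation 0 = 0.
Bind R := s(1); no other remaining equation mentions R. Substituting into the earlier bindings gives Z := s(g(2, tree(s(1), 2))), M := tree(s(1), 2).
Decompose g/2: s(X) = s(s(0)),  B = 2.
Decompose s/1: X = s(0).
Bind X := s(0); no other remaining equation mentions X.
Bind B := 2; no other remaining equation mentions B.
Decompose tree/2: Y2 = s(A),  g(T, 1) = g(A, T).
Bind Y2 := s(A); no other remaining equation mentions Y2.
Decompose g/2: T = A,  1 = T.
Bind T := A; substituting into the remaining equation gives: 1 = A.
Bind A := 1. Substituting into the earlier bindings gives S := 1, Y2 := s(1), T := 1.
MGU = { Z = s(g(2, tree(s(1), 2))), S = 1, M = tree(s(1), 2), R = s(1), X = s(0), B = 2, Y2 = s(1), T = 1, A = 1 }, so X = s(0).

s(0)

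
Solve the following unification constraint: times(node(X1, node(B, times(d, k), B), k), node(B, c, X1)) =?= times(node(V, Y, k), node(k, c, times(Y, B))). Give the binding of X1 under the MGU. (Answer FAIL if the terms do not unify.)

Decompose times/2: node(X1, node(B, times(d, k), B), k) =?= node(V, Y, k),  node(B, c, X1) =?= node(k, c, times(Y, B)).
Decompose node/3: X1 =?= V,  node(B, times(d, k), B) =?= Y,  k =?= k.
Bind X1 := V; substituting into the one remaining equation that mentions X1 gives: node(B, c, V) =?= node(k, c, times(Y, B)).
Bind Y := node(B, times(d, k), B); substituting into the one remaining equation that mentions Y gives: node(B, c, V) =?= node(k, c, times(node(B, times(d, k), B), B)).
Delete trivial equation k =?= k.
Decompose node/3: B =?= k,  c =?= c,  V =?= times(node(B, times(d, k), B), B).
Bind B := k; substituting into the one remaining equation that mentions B gives: V =?= times(node(k, times(d, k), k), k). Substituting into the earlier binding gives Y := node(k, times(d, k), k).
Delete trivial equation c =?= c.
Bind V := times(node(k, times(d, k), k), k). Substituting into the earlier binding gives X1 := times(node(k, times(d, k), k), k).
MGU = { X1 ↦ times(node(k, times(d, k), k), k), Y ↦ node(k, times(d, k), k), B ↦ k, V ↦ times(node(k, times(d, k), k), k) }, so X1 ↦ times(node(k, times(d, k), k), k).

times(node(k, times(d, k), k), k)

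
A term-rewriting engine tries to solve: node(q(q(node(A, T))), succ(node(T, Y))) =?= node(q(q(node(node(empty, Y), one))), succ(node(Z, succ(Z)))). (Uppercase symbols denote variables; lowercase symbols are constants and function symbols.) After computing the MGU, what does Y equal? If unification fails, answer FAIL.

Decompose node/2: q(q(node(A, T))) =?= q(q(node(node(empty, Y), one))),  succ(node(T, Y)) =?= succ(node(Z, succ(Z))).
Decompose q/1: q(node(A, T)) =?= q(node(node(empty, Y), one)).
Decompose q/1: node(A, T) =?= node(node(empty, Y), one).
Decompose node/2: A =?= node(empty, Y),  T =?= one.
Bind A := node(empty, Y); no other remaining equation mentions A.
Bind T := one; substituting into the remaining equation gives: succ(node(one, Y)) =?= succ(node(Z, succ(Z))).
Decompose succ/1: node(one, Y) =?= node(Z, succ(Z)).
Decompose node/2: one =?= Z,  Y =?= succ(Z).
Bind Z := one; substituting into the remaining equation gives: Y =?= succ(one).
Bind Y := succ(one). Substituting into the earlier binding gives A := node(empty, succ(one)).
MGU = { A ↦ node(empty, succ(one)), T ↦ one, Z ↦ one, Y ↦ succ(one) }, so Y ↦ succ(one).

succ(one)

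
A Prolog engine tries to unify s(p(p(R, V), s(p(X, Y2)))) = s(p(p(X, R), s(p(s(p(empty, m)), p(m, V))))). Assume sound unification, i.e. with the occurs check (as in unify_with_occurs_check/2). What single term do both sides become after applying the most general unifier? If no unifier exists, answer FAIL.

Decompose s/1: p(p(R, V), s(p(X, Y2))) = p(p(X, R), s(p(s(p(empty, m)), p(m, V)))).
Decompose p/2: p(R, V) = p(X, R),  s(p(X, Y2)) = s(p(s(p(empty, m)), p(m, V))).
Decompose p/2: R = X,  V = R.
Bind R := X; substituting into the one remaining equation that mentions R gives: V = X.
Bind V := X; substituting into the remaining equation gives: s(p(X, Y2)) = s(p(s(p(empty, m)), p(m, X))).
Decompose s/1: p(X, Y2) = p(s(p(empty, m)), p(m, X)).
Decompose p/2: X = s(p(empty, m)),  Y2 = p(m, X).
Bind X := s(p(empty, m)); substituting into the remaining equation gives: Y2 = p(m, s(p(empty, m))). Substituting into the earlier bindings gives R := s(p(empty, m)), V := s(p(empty, m)).
Bind Y2 := p(m, s(p(empty, m))).
Applying the MGU to either side gives s(p(p(s(p(empty, m)), s(p(empty, m))), s(p(s(p(empty, m)), p(m, s(p(empty, m))))))).

s(p(p(s(p(empty, m)), s(p(empty, m))), s(p(s(p(empty, m)), p(m, s(p(empty, m)))))))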